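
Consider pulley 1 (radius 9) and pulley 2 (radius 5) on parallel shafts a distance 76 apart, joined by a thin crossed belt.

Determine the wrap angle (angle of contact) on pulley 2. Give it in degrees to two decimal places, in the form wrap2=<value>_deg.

crossed belt: β = asin((r1+r2)/C) = asin(14/76) = 10.6151°
wrap1 = wrap2 = π + 2β = 201.2302°

wrap2=201.23_deg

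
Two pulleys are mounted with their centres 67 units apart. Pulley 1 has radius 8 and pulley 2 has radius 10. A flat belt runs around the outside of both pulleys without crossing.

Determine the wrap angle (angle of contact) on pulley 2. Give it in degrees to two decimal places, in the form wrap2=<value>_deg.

open belt: β = asin((r2−r1)/C) = asin(2/67) = 1.7106°
wrap1 = π − 2β = 176.5788°
wrap2 = π + 2β = 183.4212°

wrap2=183.42_deg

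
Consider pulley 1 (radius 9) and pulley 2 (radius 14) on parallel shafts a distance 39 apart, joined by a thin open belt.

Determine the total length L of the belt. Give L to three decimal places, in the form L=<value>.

L=150.899

open belt: β = asin((r2−r1)/C) = asin(5/39) = 7.3659°
wrap1 = π − 2β = 165.2682°
wrap2 = π + 2β = 194.7318°
tangent length = C·cosβ = 38.6782
L = r1·wrap1 + r2·wrap2 + 2·C·cosβ = 9·2.8845 + 14·3.3987 + 2·38.6782 = 150.8985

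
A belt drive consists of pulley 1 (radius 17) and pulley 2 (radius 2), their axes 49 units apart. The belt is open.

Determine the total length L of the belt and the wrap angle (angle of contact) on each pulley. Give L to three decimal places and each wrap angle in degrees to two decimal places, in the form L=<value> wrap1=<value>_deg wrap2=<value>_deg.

L=162.319 wrap1=215.65_deg wrap2=144.35_deg

open belt: β = asin((r2−r1)/C) = asin(-15/49) = -17.8257°
wrap1 = π − 2β = 215.6514°
wrap2 = π + 2β = 144.3486°
tangent length = C·cosβ = 46.6476
L = r1·wrap1 + r2·wrap2 + 2·C·cosβ = 17·3.7638 + 2·2.5194 + 2·46.6476 = 162.3190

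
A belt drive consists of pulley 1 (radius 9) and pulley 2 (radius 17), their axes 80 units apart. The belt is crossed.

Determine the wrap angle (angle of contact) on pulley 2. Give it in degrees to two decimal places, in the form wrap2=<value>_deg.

wrap2=217.93_deg

crossed belt: β = asin((r1+r2)/C) = asin(26/80) = 18.9656°
wrap1 = wrap2 = π + 2β = 217.9311°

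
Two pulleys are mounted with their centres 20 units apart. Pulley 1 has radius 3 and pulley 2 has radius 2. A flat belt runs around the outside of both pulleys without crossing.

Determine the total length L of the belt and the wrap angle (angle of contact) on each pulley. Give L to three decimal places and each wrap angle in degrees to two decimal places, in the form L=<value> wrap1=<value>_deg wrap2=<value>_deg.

L=55.758 wrap1=185.73_deg wrap2=174.27_deg

open belt: β = asin((r2−r1)/C) = asin(-1/20) = -2.8660°
wrap1 = π − 2β = 185.7320°
wrap2 = π + 2β = 174.2680°
tangent length = C·cosβ = 19.9750
L = r1·wrap1 + r2·wrap2 + 2·C·cosβ = 3·3.2416 + 2·3.0416 + 2·19.9750 = 55.7580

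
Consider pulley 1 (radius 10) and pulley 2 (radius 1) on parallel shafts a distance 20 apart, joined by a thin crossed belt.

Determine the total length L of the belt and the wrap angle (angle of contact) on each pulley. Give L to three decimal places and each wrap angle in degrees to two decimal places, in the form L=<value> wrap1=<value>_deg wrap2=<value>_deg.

L=80.776 wrap1=246.73_deg wrap2=246.73_deg

crossed belt: β = asin((r1+r2)/C) = asin(11/20) = 33.3670°
wrap1 = wrap2 = π + 2β = 246.7340°
tangent length = C·cosβ = 16.7033
L = (r1+r2)·wrap + 2·C·cosβ = 11·4.3063 + 2·16.7033 = 80.7761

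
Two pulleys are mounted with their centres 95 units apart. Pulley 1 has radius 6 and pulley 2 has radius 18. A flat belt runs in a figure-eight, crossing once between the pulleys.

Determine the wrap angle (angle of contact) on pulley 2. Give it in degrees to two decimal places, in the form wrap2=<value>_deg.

crossed belt: β = asin((r1+r2)/C) = asin(24/95) = 14.6333°
wrap1 = wrap2 = π + 2β = 209.2666°

wrap2=209.27_deg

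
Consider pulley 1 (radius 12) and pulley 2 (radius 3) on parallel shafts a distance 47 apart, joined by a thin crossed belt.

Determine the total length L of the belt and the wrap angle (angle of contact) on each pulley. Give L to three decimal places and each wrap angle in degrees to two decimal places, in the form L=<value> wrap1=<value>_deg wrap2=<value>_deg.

L=145.953 wrap1=217.22_deg wrap2=217.22_deg

crossed belt: β = asin((r1+r2)/C) = asin(15/47) = 18.6115°
wrap1 = wrap2 = π + 2β = 217.2229°
tangent length = C·cosβ = 44.5421
L = (r1+r2)·wrap + 2·C·cosβ = 15·3.7913 + 2·44.5421 = 145.9531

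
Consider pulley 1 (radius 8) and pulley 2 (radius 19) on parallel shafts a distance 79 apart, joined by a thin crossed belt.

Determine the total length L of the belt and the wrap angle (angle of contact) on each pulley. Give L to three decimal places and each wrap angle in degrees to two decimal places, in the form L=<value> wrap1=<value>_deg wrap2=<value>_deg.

L=252.144 wrap1=219.97_deg wrap2=219.97_deg

crossed belt: β = asin((r1+r2)/C) = asin(27/79) = 19.9849°
wrap1 = wrap2 = π + 2β = 219.9698°
tangent length = C·cosβ = 74.2428
L = (r1+r2)·wrap + 2·C·cosβ = 27·3.8392 + 2·74.2428 = 252.1440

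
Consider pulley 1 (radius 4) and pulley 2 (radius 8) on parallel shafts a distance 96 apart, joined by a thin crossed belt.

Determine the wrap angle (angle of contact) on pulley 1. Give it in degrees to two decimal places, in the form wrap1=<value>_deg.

wrap1=194.36_deg

crossed belt: β = asin((r1+r2)/C) = asin(12/96) = 7.1808°
wrap1 = wrap2 = π + 2β = 194.3615°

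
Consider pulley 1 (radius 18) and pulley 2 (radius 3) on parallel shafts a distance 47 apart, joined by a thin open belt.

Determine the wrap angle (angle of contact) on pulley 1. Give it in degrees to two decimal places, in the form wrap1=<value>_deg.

wrap1=217.22_deg

open belt: β = asin((r2−r1)/C) = asin(-15/47) = -18.6115°
wrap1 = π − 2β = 217.2229°
wrap2 = π + 2β = 142.7771°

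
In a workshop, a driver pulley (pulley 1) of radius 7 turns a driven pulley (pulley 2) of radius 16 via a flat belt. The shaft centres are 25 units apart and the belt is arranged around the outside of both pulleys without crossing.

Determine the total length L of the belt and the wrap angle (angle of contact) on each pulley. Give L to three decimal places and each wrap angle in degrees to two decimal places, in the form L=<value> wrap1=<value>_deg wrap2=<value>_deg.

open belt: β = asin((r2−r1)/C) = asin(9/25) = 21.1002°
wrap1 = π − 2β = 137.7996°
wrap2 = π + 2β = 222.2004°
tangent length = C·cosβ = 23.3238
L = r1·wrap1 + r2·wrap2 + 2·C·cosβ = 7·2.4051 + 16·3.8781 + 2·23.3238 = 125.5331

L=125.533 wrap1=137.80_deg wrap2=222.20_deg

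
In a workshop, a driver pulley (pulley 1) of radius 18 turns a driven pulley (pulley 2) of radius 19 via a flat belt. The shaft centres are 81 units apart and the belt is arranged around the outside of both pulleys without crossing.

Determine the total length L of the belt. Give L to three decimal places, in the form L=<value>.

L=278.251

open belt: β = asin((r2−r1)/C) = asin(1/81) = 0.7074°
wrap1 = π − 2β = 178.5853°
wrap2 = π + 2β = 181.4147°
tangent length = C·cosβ = 80.9938
L = r1·wrap1 + r2·wrap2 + 2·C·cosβ = 18·3.1169 + 19·3.1663 + 2·80.9938 = 278.2513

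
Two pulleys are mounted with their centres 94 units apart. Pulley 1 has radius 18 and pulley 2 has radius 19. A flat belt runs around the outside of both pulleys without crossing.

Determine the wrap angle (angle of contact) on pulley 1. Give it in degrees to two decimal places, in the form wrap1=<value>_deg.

open belt: β = asin((r2−r1)/C) = asin(1/94) = 0.6095°
wrap1 = π − 2β = 178.7809°
wrap2 = π + 2β = 181.2191°

wrap1=178.78_deg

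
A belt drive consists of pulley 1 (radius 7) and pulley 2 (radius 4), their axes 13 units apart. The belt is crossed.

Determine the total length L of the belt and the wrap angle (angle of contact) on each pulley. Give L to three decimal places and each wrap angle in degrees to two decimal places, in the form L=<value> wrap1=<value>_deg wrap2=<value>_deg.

crossed belt: β = asin((r1+r2)/C) = asin(11/13) = 57.7958°
wrap1 = wrap2 = π + 2β = 295.5915°
tangent length = C·cosβ = 6.9282
L = (r1+r2)·wrap + 2·C·cosβ = 11·5.1590 + 2·6.9282 = 70.6059

L=70.606 wrap1=295.59_deg wrap2=295.59_deg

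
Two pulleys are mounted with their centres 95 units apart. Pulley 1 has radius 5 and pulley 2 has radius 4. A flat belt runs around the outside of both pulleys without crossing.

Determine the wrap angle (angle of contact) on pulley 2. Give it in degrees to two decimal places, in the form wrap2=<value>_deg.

wrap2=178.79_deg

open belt: β = asin((r2−r1)/C) = asin(-1/95) = -0.6031°
wrap1 = π − 2β = 181.2062°
wrap2 = π + 2β = 178.7938°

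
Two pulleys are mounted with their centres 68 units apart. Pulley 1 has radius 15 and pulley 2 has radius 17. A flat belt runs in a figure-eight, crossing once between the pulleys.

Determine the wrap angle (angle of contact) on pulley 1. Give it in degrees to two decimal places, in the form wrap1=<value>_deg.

crossed belt: β = asin((r1+r2)/C) = asin(32/68) = 28.0725°
wrap1 = wrap2 = π + 2β = 236.1450°

wrap1=236.14_deg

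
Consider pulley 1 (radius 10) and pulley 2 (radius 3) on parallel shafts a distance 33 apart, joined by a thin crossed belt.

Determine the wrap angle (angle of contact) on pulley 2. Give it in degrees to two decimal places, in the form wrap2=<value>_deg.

crossed belt: β = asin((r1+r2)/C) = asin(13/33) = 23.1998°
wrap1 = wrap2 = π + 2β = 226.3997°

wrap2=226.40_deg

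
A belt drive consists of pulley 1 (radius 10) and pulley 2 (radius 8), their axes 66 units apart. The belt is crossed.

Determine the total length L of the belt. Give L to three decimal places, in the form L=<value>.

L=193.489

crossed belt: β = asin((r1+r2)/C) = asin(18/66) = 15.8266°
wrap1 = wrap2 = π + 2β = 211.6532°
tangent length = C·cosβ = 63.4980
L = (r1+r2)·wrap + 2·C·cosβ = 18·3.6940 + 2·63.4980 = 193.4889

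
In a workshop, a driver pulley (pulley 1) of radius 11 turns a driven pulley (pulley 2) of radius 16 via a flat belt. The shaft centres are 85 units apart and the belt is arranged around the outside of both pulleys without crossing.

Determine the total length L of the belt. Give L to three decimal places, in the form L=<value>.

open belt: β = asin((r2−r1)/C) = asin(5/85) = 3.3723°
wrap1 = π − 2β = 173.2554°
wrap2 = π + 2β = 186.7446°
tangent length = C·cosβ = 84.8528
L = r1·wrap1 + r2·wrap2 + 2·C·cosβ = 11·3.0239 + 16·3.2593 + 2·84.8528 = 255.1172

L=255.117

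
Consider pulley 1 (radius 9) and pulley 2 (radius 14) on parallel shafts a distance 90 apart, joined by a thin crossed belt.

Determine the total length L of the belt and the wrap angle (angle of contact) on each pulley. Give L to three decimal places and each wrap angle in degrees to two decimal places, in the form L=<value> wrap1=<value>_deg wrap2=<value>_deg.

L=258.167 wrap1=209.61_deg wrap2=209.61_deg

crossed belt: β = asin((r1+r2)/C) = asin(23/90) = 14.8065°
wrap1 = wrap2 = π + 2β = 209.6130°
tangent length = C·cosβ = 87.0115
L = (r1+r2)·wrap + 2·C·cosβ = 23·3.6584 + 2·87.0115 = 258.1670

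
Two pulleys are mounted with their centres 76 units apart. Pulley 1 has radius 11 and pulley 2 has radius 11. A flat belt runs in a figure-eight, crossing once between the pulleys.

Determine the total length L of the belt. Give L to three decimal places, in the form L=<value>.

crossed belt: β = asin((r1+r2)/C) = asin(22/76) = 16.8264°
wrap1 = wrap2 = π + 2β = 213.6529°
tangent length = C·cosβ = 72.7461
L = (r1+r2)·wrap + 2·C·cosβ = 22·3.7289 + 2·72.7461 = 227.5291

L=227.529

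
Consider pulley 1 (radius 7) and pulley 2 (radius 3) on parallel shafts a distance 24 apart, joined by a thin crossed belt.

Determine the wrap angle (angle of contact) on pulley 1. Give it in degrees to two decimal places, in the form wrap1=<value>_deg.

crossed belt: β = asin((r1+r2)/C) = asin(10/24) = 24.6243°
wrap1 = wrap2 = π + 2β = 229.2486°

wrap1=229.25_deg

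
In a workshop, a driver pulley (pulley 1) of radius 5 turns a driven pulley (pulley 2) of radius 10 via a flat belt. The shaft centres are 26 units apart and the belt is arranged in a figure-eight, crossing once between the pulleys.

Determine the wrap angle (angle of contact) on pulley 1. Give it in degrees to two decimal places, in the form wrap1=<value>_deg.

crossed belt: β = asin((r1+r2)/C) = asin(15/26) = 35.2344°
wrap1 = wrap2 = π + 2β = 250.4688°

wrap1=250.47_deg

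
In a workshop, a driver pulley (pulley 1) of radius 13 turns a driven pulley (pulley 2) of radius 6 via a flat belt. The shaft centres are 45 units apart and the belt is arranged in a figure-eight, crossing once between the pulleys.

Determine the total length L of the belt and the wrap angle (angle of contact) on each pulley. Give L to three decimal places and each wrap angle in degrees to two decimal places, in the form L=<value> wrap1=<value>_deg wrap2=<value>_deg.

crossed belt: β = asin((r1+r2)/C) = asin(19/45) = 24.9750°
wrap1 = wrap2 = π + 2β = 229.9499°
tangent length = C·cosβ = 40.7922
L = (r1+r2)·wrap + 2·C·cosβ = 19·4.0134 + 2·40.7922 = 157.8386

L=157.839 wrap1=229.95_deg wrap2=229.95_deg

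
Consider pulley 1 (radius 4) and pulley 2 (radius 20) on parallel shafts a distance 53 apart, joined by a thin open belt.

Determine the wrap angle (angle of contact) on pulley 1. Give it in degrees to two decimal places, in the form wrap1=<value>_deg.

open belt: β = asin((r2−r1)/C) = asin(16/53) = 17.5710°
wrap1 = π − 2β = 144.8581°
wrap2 = π + 2β = 215.1419°

wrap1=144.86_deg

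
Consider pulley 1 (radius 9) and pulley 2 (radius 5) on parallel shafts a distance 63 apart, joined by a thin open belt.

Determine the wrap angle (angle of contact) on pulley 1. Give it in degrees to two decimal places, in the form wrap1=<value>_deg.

open belt: β = asin((r2−r1)/C) = asin(-4/63) = -3.6403°
wrap1 = π − 2β = 187.2806°
wrap2 = π + 2β = 172.7194°

wrap1=187.28_deg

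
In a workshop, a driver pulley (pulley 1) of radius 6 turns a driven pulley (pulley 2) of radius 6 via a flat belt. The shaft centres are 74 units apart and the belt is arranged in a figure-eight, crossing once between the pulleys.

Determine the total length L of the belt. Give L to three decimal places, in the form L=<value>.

L=187.649

crossed belt: β = asin((r1+r2)/C) = asin(12/74) = 9.3324°
wrap1 = wrap2 = π + 2β = 198.6648°
tangent length = C·cosβ = 73.0205
L = (r1+r2)·wrap + 2·C·cosβ = 12·3.4674 + 2·73.0205 = 187.6494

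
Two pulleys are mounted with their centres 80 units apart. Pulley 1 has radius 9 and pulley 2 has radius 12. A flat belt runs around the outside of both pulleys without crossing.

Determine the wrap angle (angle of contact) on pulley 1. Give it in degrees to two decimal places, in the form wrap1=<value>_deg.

wrap1=175.70_deg

open belt: β = asin((r2−r1)/C) = asin(3/80) = 2.1491°
wrap1 = π − 2β = 175.7018°
wrap2 = π + 2β = 184.2982°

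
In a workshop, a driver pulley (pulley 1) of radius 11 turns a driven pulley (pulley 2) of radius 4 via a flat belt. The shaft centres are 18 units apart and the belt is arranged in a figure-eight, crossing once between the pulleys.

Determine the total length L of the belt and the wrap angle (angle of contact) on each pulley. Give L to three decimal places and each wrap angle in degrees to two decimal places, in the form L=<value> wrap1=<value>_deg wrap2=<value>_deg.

crossed belt: β = asin((r1+r2)/C) = asin(15/18) = 56.4427°
wrap1 = wrap2 = π + 2β = 292.8854°
tangent length = C·cosβ = 9.9499
L = (r1+r2)·wrap + 2·C·cosβ = 15·5.1118 + 2·9.9499 = 96.5770

L=96.577 wrap1=292.89_deg wrap2=292.89_deg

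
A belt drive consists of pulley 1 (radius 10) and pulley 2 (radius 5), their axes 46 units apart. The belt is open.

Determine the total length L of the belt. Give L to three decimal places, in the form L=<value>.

open belt: β = asin((r2−r1)/C) = asin(-5/46) = -6.2401°
wrap1 = π − 2β = 192.4803°
wrap2 = π + 2β = 167.5197°
tangent length = C·cosβ = 45.7275
L = r1·wrap1 + r2·wrap2 + 2·C·cosβ = 10·3.3594 + 5·2.9238 + 2·45.7275 = 139.6679

L=139.668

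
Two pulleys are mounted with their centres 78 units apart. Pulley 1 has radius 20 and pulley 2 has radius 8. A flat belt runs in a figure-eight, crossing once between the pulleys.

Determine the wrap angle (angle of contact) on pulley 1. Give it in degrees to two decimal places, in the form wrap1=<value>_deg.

wrap1=222.07_deg

crossed belt: β = asin((r1+r2)/C) = asin(28/78) = 21.0372°
wrap1 = wrap2 = π + 2β = 222.0744°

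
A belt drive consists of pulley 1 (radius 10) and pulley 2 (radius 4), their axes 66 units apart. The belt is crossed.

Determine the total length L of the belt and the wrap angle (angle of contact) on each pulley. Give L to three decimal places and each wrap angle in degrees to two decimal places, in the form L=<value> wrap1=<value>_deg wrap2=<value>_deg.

crossed belt: β = asin((r1+r2)/C) = asin(14/66) = 12.2467°
wrap1 = wrap2 = π + 2β = 204.4934°
tangent length = C·cosβ = 64.4981
L = (r1+r2)·wrap + 2·C·cosβ = 14·3.5691 + 2·64.4981 = 178.9633

L=178.963 wrap1=204.49_deg wrap2=204.49_deg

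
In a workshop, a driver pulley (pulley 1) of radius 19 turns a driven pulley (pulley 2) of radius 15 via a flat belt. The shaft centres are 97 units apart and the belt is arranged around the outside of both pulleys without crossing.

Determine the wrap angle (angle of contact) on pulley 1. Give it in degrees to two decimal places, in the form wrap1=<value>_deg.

open belt: β = asin((r2−r1)/C) = asin(-4/97) = -2.3634°
wrap1 = π − 2β = 184.7268°
wrap2 = π + 2β = 175.2732°

wrap1=184.73_deg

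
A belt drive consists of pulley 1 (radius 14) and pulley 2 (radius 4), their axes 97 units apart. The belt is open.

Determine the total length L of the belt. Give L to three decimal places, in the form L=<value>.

L=251.581

open belt: β = asin((r2−r1)/C) = asin(-10/97) = -5.9173°
wrap1 = π − 2β = 191.8346°
wrap2 = π + 2β = 168.1654°
tangent length = C·cosβ = 96.4832
L = r1·wrap1 + r2·wrap2 + 2·C·cosβ = 14·3.3481 + 4·2.9350 + 2·96.4832 = 251.5805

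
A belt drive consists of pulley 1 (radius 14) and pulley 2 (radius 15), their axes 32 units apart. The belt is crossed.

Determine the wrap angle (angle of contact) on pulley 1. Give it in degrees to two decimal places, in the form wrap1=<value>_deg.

wrap1=309.98_deg

crossed belt: β = asin((r1+r2)/C) = asin(29/32) = 64.9922°
wrap1 = wrap2 = π + 2β = 309.9843°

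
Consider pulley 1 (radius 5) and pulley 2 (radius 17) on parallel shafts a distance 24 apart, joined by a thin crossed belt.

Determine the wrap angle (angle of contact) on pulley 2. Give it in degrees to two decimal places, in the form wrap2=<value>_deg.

wrap2=312.89_deg

crossed belt: β = asin((r1+r2)/C) = asin(22/24) = 66.4435°
wrap1 = wrap2 = π + 2β = 312.8871°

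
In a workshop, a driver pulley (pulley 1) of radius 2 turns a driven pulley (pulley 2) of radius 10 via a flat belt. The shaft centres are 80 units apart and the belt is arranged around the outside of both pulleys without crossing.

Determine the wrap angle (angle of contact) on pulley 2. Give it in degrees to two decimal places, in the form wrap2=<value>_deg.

open belt: β = asin((r2−r1)/C) = asin(8/80) = 5.7392°
wrap1 = π − 2β = 168.5217°
wrap2 = π + 2β = 191.4783°

wrap2=191.48_deg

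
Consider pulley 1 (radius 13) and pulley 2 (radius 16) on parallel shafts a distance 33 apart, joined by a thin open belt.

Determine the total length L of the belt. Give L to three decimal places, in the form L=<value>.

open belt: β = asin((r2−r1)/C) = asin(3/33) = 5.2159°
wrap1 = π − 2β = 169.5682°
wrap2 = π + 2β = 190.4318°
tangent length = C·cosβ = 32.8634
L = r1·wrap1 + r2·wrap2 + 2·C·cosβ = 13·2.9595 + 16·3.3237 + 2·32.8634 = 157.3791

L=157.379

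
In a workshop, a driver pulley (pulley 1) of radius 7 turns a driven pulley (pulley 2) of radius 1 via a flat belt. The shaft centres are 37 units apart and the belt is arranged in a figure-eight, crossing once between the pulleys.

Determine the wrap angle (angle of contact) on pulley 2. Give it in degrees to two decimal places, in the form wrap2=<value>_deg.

crossed belt: β = asin((r1+r2)/C) = asin(8/37) = 12.4869°
wrap1 = wrap2 = π + 2β = 204.9738°

wrap2=204.97_deg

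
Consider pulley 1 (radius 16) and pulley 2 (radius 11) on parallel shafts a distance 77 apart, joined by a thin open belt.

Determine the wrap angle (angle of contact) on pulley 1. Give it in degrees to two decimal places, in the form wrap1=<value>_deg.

wrap1=187.45_deg

open belt: β = asin((r2−r1)/C) = asin(-5/77) = -3.7231°
wrap1 = π − 2β = 187.4462°
wrap2 = π + 2β = 172.5538°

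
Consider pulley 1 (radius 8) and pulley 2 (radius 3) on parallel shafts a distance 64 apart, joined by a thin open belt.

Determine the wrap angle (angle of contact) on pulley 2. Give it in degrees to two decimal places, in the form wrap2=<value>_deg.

wrap2=171.04_deg

open belt: β = asin((r2−r1)/C) = asin(-5/64) = -4.4808°
wrap1 = π − 2β = 188.9616°
wrap2 = π + 2β = 171.0384°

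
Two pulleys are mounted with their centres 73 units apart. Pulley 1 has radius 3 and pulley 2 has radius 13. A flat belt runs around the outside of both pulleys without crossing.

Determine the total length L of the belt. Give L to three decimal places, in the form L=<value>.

L=197.637

open belt: β = asin((r2−r1)/C) = asin(10/73) = 7.8735°
wrap1 = π − 2β = 164.2530°
wrap2 = π + 2β = 195.7470°
tangent length = C·cosβ = 72.3118
L = r1·wrap1 + r2·wrap2 + 2·C·cosβ = 3·2.8668 + 13·3.4164 + 2·72.3118 = 197.6375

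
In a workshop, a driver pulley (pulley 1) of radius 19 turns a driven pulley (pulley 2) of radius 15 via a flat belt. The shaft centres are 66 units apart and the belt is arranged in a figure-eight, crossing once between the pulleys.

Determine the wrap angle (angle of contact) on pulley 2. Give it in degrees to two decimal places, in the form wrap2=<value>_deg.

wrap2=242.02_deg

crossed belt: β = asin((r1+r2)/C) = asin(34/66) = 31.0076°
wrap1 = wrap2 = π + 2β = 242.0152°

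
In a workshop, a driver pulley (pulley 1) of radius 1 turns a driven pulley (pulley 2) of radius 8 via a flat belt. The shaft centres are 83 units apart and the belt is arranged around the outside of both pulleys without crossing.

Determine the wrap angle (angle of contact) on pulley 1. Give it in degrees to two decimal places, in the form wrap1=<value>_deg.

wrap1=170.32_deg

open belt: β = asin((r2−r1)/C) = asin(7/83) = 4.8379°
wrap1 = π − 2β = 170.3242°
wrap2 = π + 2β = 189.6758°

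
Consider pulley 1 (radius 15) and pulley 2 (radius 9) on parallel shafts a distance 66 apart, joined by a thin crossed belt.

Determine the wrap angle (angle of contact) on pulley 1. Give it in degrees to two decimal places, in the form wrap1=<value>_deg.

crossed belt: β = asin((r1+r2)/C) = asin(24/66) = 21.3237°
wrap1 = wrap2 = π + 2β = 222.6474°

wrap1=222.65_deg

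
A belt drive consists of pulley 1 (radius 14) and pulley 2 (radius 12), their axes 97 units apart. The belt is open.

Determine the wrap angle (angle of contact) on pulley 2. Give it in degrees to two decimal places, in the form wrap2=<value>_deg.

wrap2=177.64_deg

open belt: β = asin((r2−r1)/C) = asin(-2/97) = -1.1814°
wrap1 = π − 2β = 182.3629°
wrap2 = π + 2β = 177.6371°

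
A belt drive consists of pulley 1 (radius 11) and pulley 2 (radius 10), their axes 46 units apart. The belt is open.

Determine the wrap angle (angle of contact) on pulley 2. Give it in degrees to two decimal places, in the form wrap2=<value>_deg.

open belt: β = asin((r2−r1)/C) = asin(-1/46) = -1.2457°
wrap1 = π − 2β = 182.4913°
wrap2 = π + 2β = 177.5087°

wrap2=177.51_deg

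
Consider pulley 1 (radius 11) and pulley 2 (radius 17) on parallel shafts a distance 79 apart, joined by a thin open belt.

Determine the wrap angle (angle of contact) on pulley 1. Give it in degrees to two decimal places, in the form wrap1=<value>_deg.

open belt: β = asin((r2−r1)/C) = asin(6/79) = 4.3558°
wrap1 = π − 2β = 171.2885°
wrap2 = π + 2β = 188.7115°

wrap1=171.29_deg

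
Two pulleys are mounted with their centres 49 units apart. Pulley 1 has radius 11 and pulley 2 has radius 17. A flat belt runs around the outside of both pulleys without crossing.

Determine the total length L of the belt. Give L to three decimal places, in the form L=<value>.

open belt: β = asin((r2−r1)/C) = asin(6/49) = 7.0335°
wrap1 = π − 2β = 165.9331°
wrap2 = π + 2β = 194.0669°
tangent length = C·cosβ = 48.6313
L = r1·wrap1 + r2·wrap2 + 2·C·cosβ = 11·2.8961 + 17·3.3871 + 2·48.6313 = 186.7002

L=186.700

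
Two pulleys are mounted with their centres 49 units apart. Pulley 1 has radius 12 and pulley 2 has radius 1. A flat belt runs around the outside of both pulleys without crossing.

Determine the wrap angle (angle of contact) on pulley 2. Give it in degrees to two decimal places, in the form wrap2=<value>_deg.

wrap2=154.05_deg

open belt: β = asin((r2−r1)/C) = asin(-11/49) = -12.9729°
wrap1 = π − 2β = 205.9458°
wrap2 = π + 2β = 154.0542°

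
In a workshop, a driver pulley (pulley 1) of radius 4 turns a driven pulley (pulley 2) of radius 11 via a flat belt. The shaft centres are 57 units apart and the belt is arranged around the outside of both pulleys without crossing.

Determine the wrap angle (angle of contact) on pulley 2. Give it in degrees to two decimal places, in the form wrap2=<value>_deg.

open belt: β = asin((r2−r1)/C) = asin(7/57) = 7.0541°
wrap1 = π − 2β = 165.8917°
wrap2 = π + 2β = 194.1083°

wrap2=194.11_deg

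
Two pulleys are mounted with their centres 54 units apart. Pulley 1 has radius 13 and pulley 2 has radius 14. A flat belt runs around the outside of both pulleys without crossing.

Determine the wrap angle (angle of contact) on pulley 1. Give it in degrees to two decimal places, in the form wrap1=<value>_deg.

open belt: β = asin((r2−r1)/C) = asin(1/54) = 1.0611°
wrap1 = π − 2β = 177.8778°
wrap2 = π + 2β = 182.1222°

wrap1=177.88_deg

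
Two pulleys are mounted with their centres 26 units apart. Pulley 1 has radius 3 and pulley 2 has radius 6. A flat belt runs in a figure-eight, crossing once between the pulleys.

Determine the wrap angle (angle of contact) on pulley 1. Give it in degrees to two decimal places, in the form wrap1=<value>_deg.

wrap1=220.50_deg

crossed belt: β = asin((r1+r2)/C) = asin(9/26) = 20.2522°
wrap1 = wrap2 = π + 2β = 220.5045°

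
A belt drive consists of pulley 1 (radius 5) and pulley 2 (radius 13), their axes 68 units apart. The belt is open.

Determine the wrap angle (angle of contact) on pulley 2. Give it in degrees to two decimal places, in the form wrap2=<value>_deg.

wrap2=193.51_deg

open belt: β = asin((r2−r1)/C) = asin(8/68) = 6.7563°
wrap1 = π − 2β = 166.4873°
wrap2 = π + 2β = 193.5127°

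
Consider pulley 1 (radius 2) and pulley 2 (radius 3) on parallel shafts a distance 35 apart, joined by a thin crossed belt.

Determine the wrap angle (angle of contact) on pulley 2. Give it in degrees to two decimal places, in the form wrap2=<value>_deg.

wrap2=196.43_deg

crossed belt: β = asin((r1+r2)/C) = asin(5/35) = 8.2132°
wrap1 = wrap2 = π + 2β = 196.4264°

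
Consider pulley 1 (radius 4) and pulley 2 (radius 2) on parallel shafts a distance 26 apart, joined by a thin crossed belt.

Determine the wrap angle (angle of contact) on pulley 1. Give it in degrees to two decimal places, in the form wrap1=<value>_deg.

crossed belt: β = asin((r1+r2)/C) = asin(6/26) = 13.3424°
wrap1 = wrap2 = π + 2β = 206.6847°

wrap1=206.68_deg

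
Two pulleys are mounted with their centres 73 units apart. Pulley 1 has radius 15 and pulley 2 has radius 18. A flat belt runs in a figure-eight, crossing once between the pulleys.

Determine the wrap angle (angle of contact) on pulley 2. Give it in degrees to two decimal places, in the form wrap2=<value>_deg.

crossed belt: β = asin((r1+r2)/C) = asin(33/73) = 26.8756°
wrap1 = wrap2 = π + 2β = 233.7512°

wrap2=233.75_deg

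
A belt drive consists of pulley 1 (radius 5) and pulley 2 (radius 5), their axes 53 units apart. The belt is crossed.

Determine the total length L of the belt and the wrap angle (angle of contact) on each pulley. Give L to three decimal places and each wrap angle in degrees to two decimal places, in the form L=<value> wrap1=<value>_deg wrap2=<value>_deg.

L=139.308 wrap1=201.75_deg wrap2=201.75_deg

crossed belt: β = asin((r1+r2)/C) = asin(10/53) = 10.8757°
wrap1 = wrap2 = π + 2β = 201.7514°
tangent length = C·cosβ = 52.0481
L = (r1+r2)·wrap + 2·C·cosβ = 10·3.5212 + 2·52.0481 = 139.3084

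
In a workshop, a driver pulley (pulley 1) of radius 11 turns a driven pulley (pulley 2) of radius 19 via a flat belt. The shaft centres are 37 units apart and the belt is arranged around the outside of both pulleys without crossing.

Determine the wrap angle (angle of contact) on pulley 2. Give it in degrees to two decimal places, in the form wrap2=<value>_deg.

wrap2=204.97_deg

open belt: β = asin((r2−r1)/C) = asin(8/37) = 12.4869°
wrap1 = π − 2β = 155.0262°
wrap2 = π + 2β = 204.9738°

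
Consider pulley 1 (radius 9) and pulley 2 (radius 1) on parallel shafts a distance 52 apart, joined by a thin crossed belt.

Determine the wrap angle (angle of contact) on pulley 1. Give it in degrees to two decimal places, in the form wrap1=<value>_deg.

wrap1=202.17_deg

crossed belt: β = asin((r1+r2)/C) = asin(10/52) = 11.0875°
wrap1 = wrap2 = π + 2β = 202.1750°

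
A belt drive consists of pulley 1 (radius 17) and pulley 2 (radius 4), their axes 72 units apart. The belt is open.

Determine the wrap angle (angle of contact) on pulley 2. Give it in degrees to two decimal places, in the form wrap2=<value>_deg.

wrap2=159.20_deg

open belt: β = asin((r2−r1)/C) = asin(-13/72) = -10.4021°
wrap1 = π − 2β = 200.8042°
wrap2 = π + 2β = 159.1958°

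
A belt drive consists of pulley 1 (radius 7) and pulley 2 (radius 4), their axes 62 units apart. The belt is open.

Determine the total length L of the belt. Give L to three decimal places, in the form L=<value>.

L=158.703

open belt: β = asin((r2−r1)/C) = asin(-3/62) = -2.7735°
wrap1 = π − 2β = 185.5469°
wrap2 = π + 2β = 174.4531°
tangent length = C·cosβ = 61.9274
L = r1·wrap1 + r2·wrap2 + 2·C·cosβ = 7·3.2384 + 4·3.0448 + 2·61.9274 = 158.7027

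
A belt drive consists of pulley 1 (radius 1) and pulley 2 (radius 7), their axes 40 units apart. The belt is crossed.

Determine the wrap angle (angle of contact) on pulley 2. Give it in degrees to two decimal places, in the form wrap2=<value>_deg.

wrap2=203.07_deg

crossed belt: β = asin((r1+r2)/C) = asin(8/40) = 11.5370°
wrap1 = wrap2 = π + 2β = 203.0739°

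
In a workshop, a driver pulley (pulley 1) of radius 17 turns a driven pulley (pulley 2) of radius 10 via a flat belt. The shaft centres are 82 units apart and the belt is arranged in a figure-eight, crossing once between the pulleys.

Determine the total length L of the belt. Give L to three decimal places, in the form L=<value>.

crossed belt: β = asin((r1+r2)/C) = asin(27/82) = 19.2244°
wrap1 = wrap2 = π + 2β = 218.4487°
tangent length = C·cosβ = 77.4274
L = (r1+r2)·wrap + 2·C·cosβ = 27·3.8126 + 2·77.4274 = 257.7963

L=257.796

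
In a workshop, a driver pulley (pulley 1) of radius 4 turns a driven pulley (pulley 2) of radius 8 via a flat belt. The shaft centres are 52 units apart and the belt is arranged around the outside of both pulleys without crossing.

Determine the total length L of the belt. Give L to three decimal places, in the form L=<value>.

open belt: β = asin((r2−r1)/C) = asin(4/52) = 4.4117°
wrap1 = π − 2β = 171.1765°
wrap2 = π + 2β = 188.8235°
tangent length = C·cosβ = 51.8459
L = r1·wrap1 + r2·wrap2 + 2·C·cosβ = 4·2.9876 + 8·3.2956 + 2·51.8459 = 142.0070

L=142.007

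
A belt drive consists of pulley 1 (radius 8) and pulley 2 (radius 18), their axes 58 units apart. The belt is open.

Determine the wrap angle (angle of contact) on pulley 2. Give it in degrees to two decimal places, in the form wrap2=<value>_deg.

wrap2=199.86_deg

open belt: β = asin((r2−r1)/C) = asin(10/58) = 9.9282°
wrap1 = π − 2β = 160.1436°
wrap2 = π + 2β = 199.8564°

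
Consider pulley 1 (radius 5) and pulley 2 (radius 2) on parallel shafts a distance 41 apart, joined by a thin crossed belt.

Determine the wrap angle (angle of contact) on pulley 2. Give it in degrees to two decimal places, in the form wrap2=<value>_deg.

crossed belt: β = asin((r1+r2)/C) = asin(7/41) = 9.8304°
wrap1 = wrap2 = π + 2β = 199.6607°

wrap2=199.66_deg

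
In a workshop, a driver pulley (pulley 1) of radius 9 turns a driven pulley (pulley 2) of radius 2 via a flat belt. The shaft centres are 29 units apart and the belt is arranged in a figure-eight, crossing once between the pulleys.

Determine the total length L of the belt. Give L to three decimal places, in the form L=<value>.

L=96.782

crossed belt: β = asin((r1+r2)/C) = asin(11/29) = 22.2910°
wrap1 = wrap2 = π + 2β = 224.5819°
tangent length = C·cosβ = 26.8328
L = (r1+r2)·wrap + 2·C·cosβ = 11·3.9197 + 2·26.8328 = 96.7823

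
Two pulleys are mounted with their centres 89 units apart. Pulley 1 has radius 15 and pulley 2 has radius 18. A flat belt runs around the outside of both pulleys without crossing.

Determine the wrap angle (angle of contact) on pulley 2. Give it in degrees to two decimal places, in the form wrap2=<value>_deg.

wrap2=183.86_deg

open belt: β = asin((r2−r1)/C) = asin(3/89) = 1.9317°
wrap1 = π − 2β = 176.1366°
wrap2 = π + 2β = 183.8634°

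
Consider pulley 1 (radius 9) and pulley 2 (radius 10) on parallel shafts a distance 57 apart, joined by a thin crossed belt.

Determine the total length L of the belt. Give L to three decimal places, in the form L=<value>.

L=180.084

crossed belt: β = asin((r1+r2)/C) = asin(19/57) = 19.4712°
wrap1 = wrap2 = π + 2β = 218.9424°
tangent length = C·cosβ = 53.7401
L = (r1+r2)·wrap + 2·C·cosβ = 19·3.8213 + 2·53.7401 = 180.0843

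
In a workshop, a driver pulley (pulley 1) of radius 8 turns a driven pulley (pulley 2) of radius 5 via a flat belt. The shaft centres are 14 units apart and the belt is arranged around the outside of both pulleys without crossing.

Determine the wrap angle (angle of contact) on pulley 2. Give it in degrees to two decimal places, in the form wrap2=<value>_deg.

wrap2=155.25_deg

open belt: β = asin((r2−r1)/C) = asin(-3/14) = -12.3736°
wrap1 = π − 2β = 204.7473°
wrap2 = π + 2β = 155.2527°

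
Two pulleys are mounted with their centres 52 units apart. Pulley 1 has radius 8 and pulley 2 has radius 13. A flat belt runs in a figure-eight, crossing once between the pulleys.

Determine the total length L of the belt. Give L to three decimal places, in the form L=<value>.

crossed belt: β = asin((r1+r2)/C) = asin(21/52) = 23.8188°
wrap1 = wrap2 = π + 2β = 227.6377°
tangent length = C·cosβ = 47.5710
L = (r1+r2)·wrap + 2·C·cosβ = 21·3.9730 + 2·47.5710 = 178.5756

L=178.576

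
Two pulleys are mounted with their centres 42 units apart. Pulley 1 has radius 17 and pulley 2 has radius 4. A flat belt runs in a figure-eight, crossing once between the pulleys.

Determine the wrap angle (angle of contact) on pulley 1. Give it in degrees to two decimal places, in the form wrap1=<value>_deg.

crossed belt: β = asin((r1+r2)/C) = asin(21/42) = 30.0000°
wrap1 = wrap2 = π + 2β = 240.0000°

wrap1=240.00_deg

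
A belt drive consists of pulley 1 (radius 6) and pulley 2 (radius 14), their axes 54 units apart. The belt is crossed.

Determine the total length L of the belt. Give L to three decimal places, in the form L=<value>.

L=178.328

crossed belt: β = asin((r1+r2)/C) = asin(20/54) = 21.7385°
wrap1 = wrap2 = π + 2β = 223.4769°
tangent length = C·cosβ = 50.1597
L = (r1+r2)·wrap + 2·C·cosβ = 20·3.9004 + 2·50.1597 = 178.3277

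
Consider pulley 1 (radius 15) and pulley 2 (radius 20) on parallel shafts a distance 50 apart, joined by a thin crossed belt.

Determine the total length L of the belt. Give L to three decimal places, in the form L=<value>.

crossed belt: β = asin((r1+r2)/C) = asin(35/50) = 44.4270°
wrap1 = wrap2 = π + 2β = 268.8540°
tangent length = C·cosβ = 35.7071
L = (r1+r2)·wrap + 2·C·cosβ = 35·4.6924 + 2·35.7071 = 235.6479

L=235.648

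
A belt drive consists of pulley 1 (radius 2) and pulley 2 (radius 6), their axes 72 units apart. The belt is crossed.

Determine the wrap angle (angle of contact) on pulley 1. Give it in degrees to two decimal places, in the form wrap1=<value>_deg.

wrap1=192.76_deg

crossed belt: β = asin((r1+r2)/C) = asin(8/72) = 6.3794°
wrap1 = wrap2 = π + 2β = 192.7587°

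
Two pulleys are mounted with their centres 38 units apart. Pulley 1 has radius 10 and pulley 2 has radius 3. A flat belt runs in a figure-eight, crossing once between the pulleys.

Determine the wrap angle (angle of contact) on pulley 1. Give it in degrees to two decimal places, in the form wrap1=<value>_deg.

crossed belt: β = asin((r1+r2)/C) = asin(13/38) = 20.0052°
wrap1 = wrap2 = π + 2β = 220.0104°

wrap1=220.01_deg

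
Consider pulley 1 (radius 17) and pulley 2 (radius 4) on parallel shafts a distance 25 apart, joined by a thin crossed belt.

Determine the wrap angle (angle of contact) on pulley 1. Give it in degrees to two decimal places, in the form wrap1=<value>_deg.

wrap1=294.28_deg

crossed belt: β = asin((r1+r2)/C) = asin(21/25) = 57.1401°
wrap1 = wrap2 = π + 2β = 294.2802°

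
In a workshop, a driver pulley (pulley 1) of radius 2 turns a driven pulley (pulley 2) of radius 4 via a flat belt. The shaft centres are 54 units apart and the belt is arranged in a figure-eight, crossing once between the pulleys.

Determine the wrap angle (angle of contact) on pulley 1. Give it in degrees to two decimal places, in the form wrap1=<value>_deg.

wrap1=192.76_deg

crossed belt: β = asin((r1+r2)/C) = asin(6/54) = 6.3794°
wrap1 = wrap2 = π + 2β = 192.7587°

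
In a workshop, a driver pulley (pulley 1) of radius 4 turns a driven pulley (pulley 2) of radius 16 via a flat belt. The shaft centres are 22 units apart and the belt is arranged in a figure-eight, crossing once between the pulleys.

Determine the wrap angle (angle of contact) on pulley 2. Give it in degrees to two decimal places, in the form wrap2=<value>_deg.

crossed belt: β = asin((r1+r2)/C) = asin(20/22) = 65.3800°
wrap1 = wrap2 = π + 2β = 310.7600°

wrap2=310.76_deg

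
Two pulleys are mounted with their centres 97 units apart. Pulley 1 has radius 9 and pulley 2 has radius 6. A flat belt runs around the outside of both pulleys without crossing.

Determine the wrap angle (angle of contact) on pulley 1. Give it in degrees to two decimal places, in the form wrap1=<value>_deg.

wrap1=183.54_deg

open belt: β = asin((r2−r1)/C) = asin(-3/97) = -1.7723°
wrap1 = π − 2β = 183.5446°
wrap2 = π + 2β = 176.4554°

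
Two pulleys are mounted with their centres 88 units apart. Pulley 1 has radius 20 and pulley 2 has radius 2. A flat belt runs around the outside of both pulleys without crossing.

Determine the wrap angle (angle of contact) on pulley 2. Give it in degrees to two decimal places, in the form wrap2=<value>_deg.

wrap2=156.39_deg

open belt: β = asin((r2−r1)/C) = asin(-18/88) = -11.8029°
wrap1 = π − 2β = 203.6058°
wrap2 = π + 2β = 156.3942°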